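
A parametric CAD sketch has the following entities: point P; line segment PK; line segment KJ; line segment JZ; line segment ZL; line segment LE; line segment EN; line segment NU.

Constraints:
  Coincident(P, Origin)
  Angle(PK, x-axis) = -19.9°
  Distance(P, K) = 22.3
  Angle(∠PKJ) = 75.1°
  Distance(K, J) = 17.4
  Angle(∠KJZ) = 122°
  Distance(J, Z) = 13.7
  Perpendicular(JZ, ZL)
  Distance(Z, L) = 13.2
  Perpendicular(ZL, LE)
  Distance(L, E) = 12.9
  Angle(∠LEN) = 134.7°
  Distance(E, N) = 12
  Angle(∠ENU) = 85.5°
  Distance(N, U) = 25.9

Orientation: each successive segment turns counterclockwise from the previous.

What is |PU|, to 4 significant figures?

33.36

∠LEN = 134.7° gives EN at 8.300° from the x-axis; with |EN| = 12.0, N = (25.78, 1.415). ∠ENU = 85.5° gives NU at 102.8° from the x-axis; with |NU| = 25.9, U = (20.04, 26.67). Then |PU| = |U − P| = 33.36.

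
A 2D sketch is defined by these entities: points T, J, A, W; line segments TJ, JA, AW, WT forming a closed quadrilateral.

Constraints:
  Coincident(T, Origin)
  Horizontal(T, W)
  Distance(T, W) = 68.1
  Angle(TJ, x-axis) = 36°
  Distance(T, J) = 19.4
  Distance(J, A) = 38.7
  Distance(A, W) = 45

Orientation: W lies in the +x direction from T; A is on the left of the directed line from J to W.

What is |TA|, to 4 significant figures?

58.00

T is at the origin; TW is horizontal with |TW| = 68.1 and W in +x, so W = (68.1, 0). TJ runs at 36.0° with |TJ| = 19.4, so J = (15.69, 11.40). A is determined by |JA| = 38.7 and |AW| = 45.0 together: it lies at the intersection of circle(J, 38.7) and circle(W, 45.0). With |JW| = 53.63, the foot of the radical line on JW is 21.90 from J and the perpendicular offset is √(38.7² − 21.90²) = 31.91. Taking the left-of-JW solution: A = (43.88, 37.92).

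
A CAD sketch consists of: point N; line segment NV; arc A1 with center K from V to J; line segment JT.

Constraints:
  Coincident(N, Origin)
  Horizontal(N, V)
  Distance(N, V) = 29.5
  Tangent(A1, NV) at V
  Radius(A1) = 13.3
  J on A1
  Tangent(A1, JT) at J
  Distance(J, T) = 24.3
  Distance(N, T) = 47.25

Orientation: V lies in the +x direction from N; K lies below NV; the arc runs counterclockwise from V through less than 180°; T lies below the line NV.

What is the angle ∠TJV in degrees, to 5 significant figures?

126.05°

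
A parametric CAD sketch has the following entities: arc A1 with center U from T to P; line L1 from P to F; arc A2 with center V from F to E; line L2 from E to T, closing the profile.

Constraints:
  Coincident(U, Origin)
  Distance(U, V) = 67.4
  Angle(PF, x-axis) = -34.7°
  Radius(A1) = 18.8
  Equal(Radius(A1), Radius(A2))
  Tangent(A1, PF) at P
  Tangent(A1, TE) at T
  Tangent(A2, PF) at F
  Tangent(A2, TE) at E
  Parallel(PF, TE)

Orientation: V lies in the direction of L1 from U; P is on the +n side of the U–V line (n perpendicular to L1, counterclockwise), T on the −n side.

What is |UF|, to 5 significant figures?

69.973

The slot axis is L1's direction at -34.7°, so u = (cos -34.7°, sin -34.7°) = (0.82214, -0.56928) and n = (−sin -34.7°, cos -34.7°) = (0.56928, 0.82214). U is at the origin and V lies 67.4 along u from U, so V = 67.4·u = (55.413, -38.369). Tangency of A1 to both parallel lines with radius 18.8 puts P and T at U ± 18.8·n: P = (10.702, 15.456), T = (-10.702, -15.456). Equal radii place F and E the same way about V: F = V + 18.8·n = (66.115, -22.913), E = V − 18.8·n = (44.710, -53.826). Then |UF| = |F − U| = 69.973.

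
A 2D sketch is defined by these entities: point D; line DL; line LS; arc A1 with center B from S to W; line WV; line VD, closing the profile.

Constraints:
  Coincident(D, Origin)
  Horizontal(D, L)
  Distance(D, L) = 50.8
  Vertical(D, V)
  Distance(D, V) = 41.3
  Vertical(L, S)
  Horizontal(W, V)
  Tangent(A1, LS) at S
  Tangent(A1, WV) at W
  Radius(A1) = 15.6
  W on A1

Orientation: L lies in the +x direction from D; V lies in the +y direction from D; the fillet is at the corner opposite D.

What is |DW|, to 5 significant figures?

54.265

The virtual corner opposite D is at (50.800, 41.300). The tangent condition forces BS to be normal to LS and the tangent condition forces BW to be normal to WV, with radius 15.6, so the center B sits 15.6 in from both sides at B = (35.200, 25.700). That places the tangent points at S = (50.800, 25.700) on LS and W = (35.200, 41.300) on WV. Then |DW| = |W − D| = 54.265.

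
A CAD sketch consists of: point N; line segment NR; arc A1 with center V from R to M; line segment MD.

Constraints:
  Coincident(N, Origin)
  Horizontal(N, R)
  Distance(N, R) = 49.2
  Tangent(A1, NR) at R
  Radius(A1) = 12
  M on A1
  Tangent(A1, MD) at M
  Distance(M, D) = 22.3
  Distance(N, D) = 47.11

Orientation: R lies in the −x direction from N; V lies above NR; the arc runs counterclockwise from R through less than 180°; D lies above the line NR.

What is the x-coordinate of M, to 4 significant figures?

-37.32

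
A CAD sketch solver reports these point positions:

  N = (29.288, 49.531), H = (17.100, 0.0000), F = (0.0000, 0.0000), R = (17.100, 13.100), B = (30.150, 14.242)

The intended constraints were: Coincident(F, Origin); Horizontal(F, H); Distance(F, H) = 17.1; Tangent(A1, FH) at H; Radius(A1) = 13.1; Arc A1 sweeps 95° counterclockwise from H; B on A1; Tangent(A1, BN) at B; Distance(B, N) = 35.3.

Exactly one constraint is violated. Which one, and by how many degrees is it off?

Tangent(A1, BN) at B — off by 3.60°.

F = (0.00, 0.00) ✓; F.y = 0.00, H.y = 0.00 ✓; |FH| = 17.10 ✓; ∠(RH, HF) = 90.00° ✓; |RH| = 13.10 ✓; bearing(R→B) − bearing(R→H) = 95.00° ✓; |RB| = 13.10 ✓; ∠(RB, BN) = 93.60° ✗; |BN| = 35.30 ✓.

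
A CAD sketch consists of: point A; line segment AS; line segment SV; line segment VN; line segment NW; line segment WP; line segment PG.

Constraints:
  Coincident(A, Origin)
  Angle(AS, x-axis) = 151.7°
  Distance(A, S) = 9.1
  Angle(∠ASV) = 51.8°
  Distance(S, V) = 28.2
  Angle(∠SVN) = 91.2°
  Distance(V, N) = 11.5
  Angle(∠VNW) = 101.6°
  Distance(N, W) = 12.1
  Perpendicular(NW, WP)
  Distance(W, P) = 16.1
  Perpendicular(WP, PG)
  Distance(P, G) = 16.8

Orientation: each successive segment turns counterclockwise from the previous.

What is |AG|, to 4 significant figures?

26.86

A is at the origin; AS runs at 151.7° with length 9.1, so S = (-8.012, 4.314). ∠ASV = 51.8° gives SV at -80.10° from the x-axis; with |SV| = 28.2, V = (-3.164, -23.47). ∠SVN = 91.2° gives VN at 8.700° from the x-axis; with |VN| = 11.5, N = (8.204, -21.73). ∠VNW = 101.6° gives NW at 87.10° from the x-axis; with |NW| = 12.1, W = (8.816, -9.642). NW ⟂ WP, so WP runs at 177.1°; with |WP| = 16.1, P = (-7.263, -8.827). WP ⟂ PG, so PG runs at -92.90°; with |PG| = 16.8, G = (-8.113, -25.61). Then |AG| = |G − A| = 26.86.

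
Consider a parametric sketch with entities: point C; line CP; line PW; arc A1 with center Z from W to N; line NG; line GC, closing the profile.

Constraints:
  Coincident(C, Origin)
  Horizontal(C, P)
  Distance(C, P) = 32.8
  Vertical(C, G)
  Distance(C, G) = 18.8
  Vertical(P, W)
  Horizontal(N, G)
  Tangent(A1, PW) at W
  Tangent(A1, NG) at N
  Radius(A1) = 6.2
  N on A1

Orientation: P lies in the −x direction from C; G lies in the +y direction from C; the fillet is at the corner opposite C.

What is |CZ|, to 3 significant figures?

29.4

C and G share the same x with |CG| = 18.8 and G on the +y side, so G = (0.00, 18.8). The virtual corner opposite C is at (-32.8, 18.8). The tangent condition forces ZW to be normal to PW and since A1 is tangent to NG there, ZN ⟂ NG, with radius 6.2, so the center Z sits 6.2 in from both sides at Z = (-26.6, 12.6). Then |CZ| = |Z − C| = 29.4.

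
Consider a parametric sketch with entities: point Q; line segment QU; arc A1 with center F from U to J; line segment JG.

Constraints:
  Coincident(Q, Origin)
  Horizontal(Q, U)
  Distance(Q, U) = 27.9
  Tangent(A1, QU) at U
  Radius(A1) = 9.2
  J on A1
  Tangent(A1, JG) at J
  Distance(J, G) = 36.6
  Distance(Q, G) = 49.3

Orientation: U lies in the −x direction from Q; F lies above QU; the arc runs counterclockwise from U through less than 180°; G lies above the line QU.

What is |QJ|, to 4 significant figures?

20.81

Checks: |FJ| = 9.200 ✓; ∠(FJ, JG) = 90.00° ✓; |JG| = 36.60 ✓; |QG| = 49.30 ✓.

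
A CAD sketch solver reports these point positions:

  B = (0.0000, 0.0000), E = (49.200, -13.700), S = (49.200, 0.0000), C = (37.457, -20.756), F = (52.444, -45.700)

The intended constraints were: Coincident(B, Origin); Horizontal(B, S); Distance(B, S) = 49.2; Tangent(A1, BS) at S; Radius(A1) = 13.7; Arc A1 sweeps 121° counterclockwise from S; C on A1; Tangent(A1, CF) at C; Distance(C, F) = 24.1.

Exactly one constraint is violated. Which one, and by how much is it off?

Distance(C, F) = 24.1 — off by 5.00.

B = (0.00, 0.00) ✓; B.y = 0.00, S.y = 0.00 ✓; |BS| = 49.20 ✓; ∠(ES, SB) = 90.00° ✓; |ES| = 13.70 ✓; bearing(E→C) − bearing(E→S) = 121.0° ✓; |EC| = 13.70 ✓; ∠(EC, CF) = 90.00° ✓; |CF| = 29.10 ✗.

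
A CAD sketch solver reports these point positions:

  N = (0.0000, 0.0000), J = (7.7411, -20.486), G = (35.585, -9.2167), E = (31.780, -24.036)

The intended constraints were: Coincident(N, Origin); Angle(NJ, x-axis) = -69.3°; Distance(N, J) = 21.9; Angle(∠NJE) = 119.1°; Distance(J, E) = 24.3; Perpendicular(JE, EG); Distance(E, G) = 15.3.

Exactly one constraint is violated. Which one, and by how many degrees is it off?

Perpendicular(JE, EG) — off by 6.00°.

N = (0.00, 0.00) ✓; NJ at -69.30° ✓; |NJ| = 21.90 ✓; ∠NJE = 119.1° ✓; |JE| = 24.30 ✓; ∠(JE, EG) = 84.00° ✗; |EG| = 15.30 ✓.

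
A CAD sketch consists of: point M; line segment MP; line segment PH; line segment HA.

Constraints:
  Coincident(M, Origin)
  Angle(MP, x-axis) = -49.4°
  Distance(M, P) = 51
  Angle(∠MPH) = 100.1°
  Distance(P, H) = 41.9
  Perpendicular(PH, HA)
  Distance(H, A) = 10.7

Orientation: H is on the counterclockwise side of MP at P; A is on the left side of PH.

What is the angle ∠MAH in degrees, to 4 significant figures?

127.9°

M is at the origin; MP runs at -49.4° with length 51.0, so P = 51.0·(cos -49.4°, sin -49.4°) = (33.19, -38.72). ∠MPH = 100.1°, so PH runs at -49.4° + (180° − 100.1°) = 30.50° from the x-axis; with |PH| = 41.9, H = P + 41.9·(cos 30.50°, sin 30.50°) = (69.29, -17.46). PH is perpendicular to HA; with |HA| = 10.7 on the left of PH, A = H + 10.7·(-0.5075, 0.8616) = (63.86, -8.238). Then cos ∠MAH = AM·AH / (|AM||AH|), giving 127.9°.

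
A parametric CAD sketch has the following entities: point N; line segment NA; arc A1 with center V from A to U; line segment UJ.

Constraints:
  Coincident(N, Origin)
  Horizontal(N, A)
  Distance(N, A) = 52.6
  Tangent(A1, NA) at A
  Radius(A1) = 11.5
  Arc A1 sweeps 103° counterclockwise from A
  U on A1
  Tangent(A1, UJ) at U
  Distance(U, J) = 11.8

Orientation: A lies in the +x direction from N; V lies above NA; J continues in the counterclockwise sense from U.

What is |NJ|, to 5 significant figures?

66.287

N is at the origin; NA is horizontal with |NA| = 52.6 and A on the +x side, so A = (52.600, 0.0000). Tangency of A1 to NA means the radius VA is perpendicular to NA, so V = A + (0, 11.5) = (52.600, 11.500). On A1, A sits at bearing -90° from V; a 103° counterclockwise sweep puts U at bearing 13°, so U = V + 11.5·(cos 13°, sin 13°) = (63.805, 14.087). Since A1 is tangent to UJ there, VU ⟂ UJ, so UJ runs along (−sin 13°, cos 13°); with |UJ| = 11.8, J = (61.151, 25.585). Then |NJ| = |J − N| = 66.287.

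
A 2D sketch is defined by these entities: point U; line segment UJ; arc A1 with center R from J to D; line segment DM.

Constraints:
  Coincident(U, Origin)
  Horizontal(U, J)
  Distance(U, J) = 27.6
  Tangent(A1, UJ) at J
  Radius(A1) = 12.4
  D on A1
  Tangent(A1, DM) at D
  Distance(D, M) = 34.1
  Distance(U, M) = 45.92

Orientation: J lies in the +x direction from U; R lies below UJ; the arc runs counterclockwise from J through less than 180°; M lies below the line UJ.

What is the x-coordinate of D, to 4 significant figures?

15.30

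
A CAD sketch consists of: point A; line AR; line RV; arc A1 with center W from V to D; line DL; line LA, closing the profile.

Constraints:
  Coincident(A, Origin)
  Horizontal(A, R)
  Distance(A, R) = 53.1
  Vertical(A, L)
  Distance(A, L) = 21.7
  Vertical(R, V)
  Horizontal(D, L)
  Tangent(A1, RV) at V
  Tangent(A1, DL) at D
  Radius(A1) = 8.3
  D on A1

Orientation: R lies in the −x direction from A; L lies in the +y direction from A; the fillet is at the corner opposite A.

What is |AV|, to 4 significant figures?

54.76

The virtual corner opposite A is at (-53.10, 21.70). Since A1 is tangent to RV there, WV ⟂ RV and since A1 is tangent to DL there, WD ⟂ DL, with radius 8.3, so the center W sits 8.3 in from both sides at W = (-44.80, 13.40). That places the tangent points at V = (-53.10, 13.40) on RV and D = (-44.80, 21.70) on DL. Then |AV| = |V − A| = 54.76.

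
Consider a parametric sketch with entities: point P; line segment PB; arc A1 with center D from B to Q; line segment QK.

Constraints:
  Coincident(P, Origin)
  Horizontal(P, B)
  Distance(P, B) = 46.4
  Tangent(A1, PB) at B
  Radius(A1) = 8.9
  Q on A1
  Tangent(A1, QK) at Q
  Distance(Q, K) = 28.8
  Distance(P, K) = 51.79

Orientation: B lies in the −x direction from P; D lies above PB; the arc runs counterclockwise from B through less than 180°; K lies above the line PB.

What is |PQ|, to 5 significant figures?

38.450

P is at the origin; P and B share the same y with |PB| = 46.4 and B on the −x side, so B = (-46.400, 0.0000). Since A1 is tangent to PB there, DB ⟂ PB, so D = B + (0, 8.9) = (-46.400, 8.9000). Since DQ ⟂ QK (tangency), |DK| = √(8.9² + 28.8²) = 30.144 regardless of where Q sits on A1. So K lies on both circle(P, 51.79) and circle(D, 30.144); the above-PB intersection is K = (-36.029, 37.204). Q is the foot of the tangent from K: Q = (-37.512, 8.4418).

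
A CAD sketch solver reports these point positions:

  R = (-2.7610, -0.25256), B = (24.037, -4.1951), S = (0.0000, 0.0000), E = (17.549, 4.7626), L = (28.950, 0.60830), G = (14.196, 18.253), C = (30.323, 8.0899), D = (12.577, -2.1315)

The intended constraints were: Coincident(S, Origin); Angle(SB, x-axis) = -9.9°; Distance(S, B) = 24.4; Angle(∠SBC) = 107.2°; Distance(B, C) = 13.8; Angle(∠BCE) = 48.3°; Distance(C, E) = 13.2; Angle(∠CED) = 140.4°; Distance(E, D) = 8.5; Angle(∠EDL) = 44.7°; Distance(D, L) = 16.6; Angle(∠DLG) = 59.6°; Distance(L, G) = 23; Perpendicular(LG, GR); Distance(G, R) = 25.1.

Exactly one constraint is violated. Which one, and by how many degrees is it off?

Perpendicular(LG, GR) — off by 7.60°.

S = (0.00, 0.00) ✓; SB at -9.900° ✓; |SB| = 24.40 ✓; ∠SBC = 107.2° ✓; |BC| = 13.80 ✓; ∠BCE = 48.30° ✓; |CE| = 13.20 ✓; ∠CED = 140.4° ✓; |ED| = 8.500 ✓; ∠EDL = 44.70° ✓; |DL| = 16.60 ✓; ∠DLG = 59.60° ✓; |LG| = 23.00 ✓; ∠(LG, GR) = 97.60° ✗; |GR| = 25.10 ✓.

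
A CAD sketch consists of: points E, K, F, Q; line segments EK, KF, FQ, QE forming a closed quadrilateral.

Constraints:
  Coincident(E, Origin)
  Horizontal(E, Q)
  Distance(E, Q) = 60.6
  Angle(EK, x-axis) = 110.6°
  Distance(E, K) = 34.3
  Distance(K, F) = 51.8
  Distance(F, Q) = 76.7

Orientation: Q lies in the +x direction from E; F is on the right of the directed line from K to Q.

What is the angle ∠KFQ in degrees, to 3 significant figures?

73.5°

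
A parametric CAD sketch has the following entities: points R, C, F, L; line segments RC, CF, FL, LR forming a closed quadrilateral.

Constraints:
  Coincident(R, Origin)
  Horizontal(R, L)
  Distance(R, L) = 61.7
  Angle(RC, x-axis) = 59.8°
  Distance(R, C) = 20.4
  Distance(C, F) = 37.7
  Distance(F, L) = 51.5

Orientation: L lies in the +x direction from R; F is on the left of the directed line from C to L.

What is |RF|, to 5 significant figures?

57.727

Checks: |CF| = 37.70 ✓; |FL| = 51.50 ✓.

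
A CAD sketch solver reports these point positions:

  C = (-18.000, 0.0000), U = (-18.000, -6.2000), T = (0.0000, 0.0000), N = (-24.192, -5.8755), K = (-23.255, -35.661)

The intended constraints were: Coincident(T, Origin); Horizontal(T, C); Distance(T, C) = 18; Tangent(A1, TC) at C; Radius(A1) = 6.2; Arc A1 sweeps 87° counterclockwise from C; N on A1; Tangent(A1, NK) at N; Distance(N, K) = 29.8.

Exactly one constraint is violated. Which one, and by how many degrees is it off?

Tangent(A1, NK) at N — off by 4.80°.

T = (0.00, 0.00) ✓; T.y = 0.00, C.y = 0.00 ✓; |TC| = 18.00 ✓; ∠(UC, CT) = 90.00° ✓; |UC| = 6.200 ✓; bearing(U→N) − bearing(U→C) = 87.00° ✓; |UN| = 6.200 ✓; ∠(UN, NK) = 85.20° ✗; |NK| = 29.80 ✓.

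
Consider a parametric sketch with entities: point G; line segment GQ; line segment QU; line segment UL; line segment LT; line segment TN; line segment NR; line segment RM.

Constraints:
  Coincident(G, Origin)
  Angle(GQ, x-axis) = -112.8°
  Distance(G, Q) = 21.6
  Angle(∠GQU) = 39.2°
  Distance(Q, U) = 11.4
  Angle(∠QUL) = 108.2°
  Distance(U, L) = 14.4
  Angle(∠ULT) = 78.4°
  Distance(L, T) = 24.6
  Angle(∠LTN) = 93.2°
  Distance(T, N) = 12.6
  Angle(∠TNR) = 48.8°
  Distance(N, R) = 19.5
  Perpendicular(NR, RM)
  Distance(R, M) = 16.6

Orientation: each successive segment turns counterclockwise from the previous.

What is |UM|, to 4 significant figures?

31.72

G is at the origin; GQ runs at -112.8° with length 21.6, so Q = (-8.370, -19.91). ∠GQU = 39.2° gives QU at 28.00° from the x-axis; with |QU| = 11.4, U = (1.695, -14.56). ∠QUL = 108.2° gives UL at 99.80° from the x-axis; with |UL| = 14.4, L = (-0.7558, -0.3704). ∠ULT = 78.4° gives LT at -158.6° from the x-axis; with |LT| = 24.6, T = (-23.66, -9.346). ∠LTN = 93.2° gives TN at -71.80° from the x-axis; with |TN| = 12.6, N = (-19.72, -21.32). ∠TNR = 48.8° gives NR at 59.40° from the x-axis; with |NR| = 19.5, R = (-9.798, -4.532). NR is perpendicular to RM, so RM runs at 149.4°; with |RM| = 16.6, M = (-24.09, 3.919). Then |UM| = |M − U| = 31.72.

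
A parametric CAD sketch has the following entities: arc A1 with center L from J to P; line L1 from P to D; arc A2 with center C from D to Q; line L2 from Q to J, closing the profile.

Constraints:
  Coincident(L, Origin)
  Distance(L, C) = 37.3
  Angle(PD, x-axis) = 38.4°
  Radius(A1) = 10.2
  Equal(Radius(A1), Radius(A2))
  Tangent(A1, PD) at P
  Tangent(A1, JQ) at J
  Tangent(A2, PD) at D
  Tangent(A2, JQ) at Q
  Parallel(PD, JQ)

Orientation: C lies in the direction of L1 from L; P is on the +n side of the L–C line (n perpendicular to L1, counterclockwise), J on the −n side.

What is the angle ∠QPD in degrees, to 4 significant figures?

28.67°

The slot axis is L1's direction at 38.4°, so u = (cos 38.4°, sin 38.4°) = (0.7837, 0.6211) and n = (−sin 38.4°, cos 38.4°) = (-0.6211, 0.7837). L is at the origin and C lies 37.3 along u from L, so C = 37.3·u = (29.23, 23.17). Tangency of A1 to both parallel lines with radius 10.2 puts P and J at L ± 10.2·n: P = (-6.336, 7.994), J = (6.336, -7.994). Equal radii place D and Q the same way about C: D = C + 10.2·n = (22.90, 31.16), Q = C − 10.2·n = (35.57, 15.18). Then cos ∠QPD = PQ·PD / (|PQ||PD|), giving 28.67°.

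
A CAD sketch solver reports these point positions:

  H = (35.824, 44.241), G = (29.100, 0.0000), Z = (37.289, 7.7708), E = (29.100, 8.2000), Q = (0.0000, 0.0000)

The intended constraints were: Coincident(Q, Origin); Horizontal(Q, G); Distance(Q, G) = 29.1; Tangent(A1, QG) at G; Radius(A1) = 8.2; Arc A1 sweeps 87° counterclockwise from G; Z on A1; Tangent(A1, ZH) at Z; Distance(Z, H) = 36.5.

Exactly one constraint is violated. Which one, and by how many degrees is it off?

Tangent(A1, ZH) at Z — off by 5.30°.

Q = (0.00, 0.00) ✓; Q.y = 0.00, G.y = 0.00 ✓; |QG| = 29.10 ✓; ∠(EG, GQ) = 90.00° ✓; |EG| = 8.200 ✓; bearing(E→Z) − bearing(E→G) = 87.00° ✓; |EZ| = 8.200 ✓; ∠(EZ, ZH) = 84.70° ✗; |ZH| = 36.50 ✓.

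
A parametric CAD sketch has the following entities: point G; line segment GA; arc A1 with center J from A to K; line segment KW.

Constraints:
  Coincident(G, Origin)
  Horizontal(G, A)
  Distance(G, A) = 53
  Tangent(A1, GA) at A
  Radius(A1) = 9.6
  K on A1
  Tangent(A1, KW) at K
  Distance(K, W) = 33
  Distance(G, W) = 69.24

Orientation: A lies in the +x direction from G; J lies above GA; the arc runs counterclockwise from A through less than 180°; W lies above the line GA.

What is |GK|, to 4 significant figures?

63.43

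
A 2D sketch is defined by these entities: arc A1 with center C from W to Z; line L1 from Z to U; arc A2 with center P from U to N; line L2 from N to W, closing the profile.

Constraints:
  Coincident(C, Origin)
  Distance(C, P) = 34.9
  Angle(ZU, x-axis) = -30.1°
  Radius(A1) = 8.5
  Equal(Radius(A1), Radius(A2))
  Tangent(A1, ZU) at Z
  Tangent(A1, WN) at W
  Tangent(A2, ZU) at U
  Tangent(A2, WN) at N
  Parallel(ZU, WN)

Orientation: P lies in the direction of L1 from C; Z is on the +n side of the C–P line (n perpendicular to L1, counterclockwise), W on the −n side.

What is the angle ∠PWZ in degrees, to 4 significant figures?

76.31°

The slot axis is L1's direction at -30.1°, so u = (cos -30.1°, sin -30.1°) = (0.8652, -0.5015) and n = (−sin -30.1°, cos -30.1°) = (0.5015, 0.8652). C is at the origin and P lies 34.9 along u from C, so P = 34.9·u = (30.19, -17.50). Tangency of A1 to both parallel lines with radius 8.5 puts Z and W at C ± 8.5·n: Z = (4.263, 7.354), W = (-4.263, -7.354). Then cos ∠PWZ = WP·WZ / (|WP||WZ|), giving 76.31°.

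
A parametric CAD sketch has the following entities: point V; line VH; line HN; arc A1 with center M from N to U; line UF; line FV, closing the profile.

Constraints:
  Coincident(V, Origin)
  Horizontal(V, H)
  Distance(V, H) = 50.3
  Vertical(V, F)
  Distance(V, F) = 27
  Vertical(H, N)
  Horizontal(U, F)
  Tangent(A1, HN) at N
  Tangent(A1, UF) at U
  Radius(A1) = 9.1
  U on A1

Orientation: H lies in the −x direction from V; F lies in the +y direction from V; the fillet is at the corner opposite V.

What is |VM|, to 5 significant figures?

44.920

V is at the origin; V and H share the same y with |VH| = 50.3 and H on the −x side, so H = (-50.300, 0.0000). VF is vertical with |VF| = 27.0 and F on the +y side, so F = (0.0000, 27.000). The virtual corner opposite V is at (-50.300, 27.000). Tangency of A1 to HN means the radius MN is perpendicular to HN and tangency of A1 to UF means the radius MU is perpendicular to UF, with radius 9.1, so the center M sits 9.1 in from both sides at M = (-41.200, 17.900). Then |VM| = |M − V| = 44.920.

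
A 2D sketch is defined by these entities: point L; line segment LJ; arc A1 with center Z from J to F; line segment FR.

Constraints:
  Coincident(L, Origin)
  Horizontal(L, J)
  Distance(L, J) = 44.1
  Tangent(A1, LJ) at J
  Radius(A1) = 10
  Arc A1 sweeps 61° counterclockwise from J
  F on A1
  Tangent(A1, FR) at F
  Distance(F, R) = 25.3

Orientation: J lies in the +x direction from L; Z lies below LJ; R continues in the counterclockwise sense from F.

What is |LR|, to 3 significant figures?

35.7

L is at the origin; L and J share the same y with |LJ| = 44.1 and J on the +x side, so J = (44.1, 0.00). Tangency of A1 to LJ means the radius ZJ is perpendicular to LJ, so Z = J + (0, -10) = (44.1, -10.0). On A1, J sits at bearing 90° from Z; a 61° counterclockwise sweep puts F at bearing 151°, so F = Z + 10.0·(cos 151°, sin 151°) = (35.4, -5.15). Since A1 is tangent to FR there, ZF ⟂ FR, so FR runs along (−sin 151°, cos 151°); with |FR| = 25.3, R = (23.1, -27.3). Then |LR| = |R − L| = 35.7.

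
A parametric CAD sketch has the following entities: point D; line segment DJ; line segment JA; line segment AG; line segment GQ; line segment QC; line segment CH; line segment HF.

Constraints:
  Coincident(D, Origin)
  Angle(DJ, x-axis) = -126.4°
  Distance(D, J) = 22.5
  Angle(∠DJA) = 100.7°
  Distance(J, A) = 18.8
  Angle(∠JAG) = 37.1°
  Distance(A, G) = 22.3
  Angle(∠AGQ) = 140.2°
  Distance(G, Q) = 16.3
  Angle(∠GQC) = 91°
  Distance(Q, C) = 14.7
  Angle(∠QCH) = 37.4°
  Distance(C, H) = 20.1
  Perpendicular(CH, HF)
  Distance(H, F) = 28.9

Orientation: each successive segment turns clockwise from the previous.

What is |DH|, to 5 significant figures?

7.8695

D is at the origin; DJ runs at -126.4° with length 22.5, so J = (-13.352, -18.110). ∠DJA = 100.7° gives JA at 154.30° from the x-axis; with |JA| = 18.8, A = (-30.292, -9.9573). ∠JAG = 37.1° gives AG at 11.400° from the x-axis; with |AG| = 22.3, G = (-8.4321, -5.5496). ∠AGQ = 140.2° gives GQ at -28.400° from the x-axis; with |GQ| = 16.3, Q = (5.9061, -13.302). ∠GQC = 91.0° gives QC at -117.40° from the x-axis; with |QC| = 14.7, C = (-0.85879, -26.353). ∠QCH = 37.4° gives CH at 100.00° from the x-axis; with |CH| = 20.1, H = (-4.3491, -6.5585). Then |DH| = |H − D| = 7.8695.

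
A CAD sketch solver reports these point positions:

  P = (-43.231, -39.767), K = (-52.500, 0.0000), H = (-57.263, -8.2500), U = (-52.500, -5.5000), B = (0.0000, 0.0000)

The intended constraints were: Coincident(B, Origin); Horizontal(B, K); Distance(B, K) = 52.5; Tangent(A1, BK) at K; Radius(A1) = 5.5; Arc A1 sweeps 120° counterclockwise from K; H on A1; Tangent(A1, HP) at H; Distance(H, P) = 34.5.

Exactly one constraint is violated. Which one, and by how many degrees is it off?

Tangent(A1, HP) at H — off by 6.00°.

B = (0.00, 0.00) ✓; B.y = 0.00, K.y = 0.00 ✓; |BK| = 52.50 ✓; ∠(UK, KB) = 90.00° ✓; |UK| = 5.500 ✓; bearing(U→H) − bearing(U→K) = 120.0° ✓; |UH| = 5.500 ✓; ∠(UH, HP) = 96.00° ✗; |HP| = 34.50 ✓.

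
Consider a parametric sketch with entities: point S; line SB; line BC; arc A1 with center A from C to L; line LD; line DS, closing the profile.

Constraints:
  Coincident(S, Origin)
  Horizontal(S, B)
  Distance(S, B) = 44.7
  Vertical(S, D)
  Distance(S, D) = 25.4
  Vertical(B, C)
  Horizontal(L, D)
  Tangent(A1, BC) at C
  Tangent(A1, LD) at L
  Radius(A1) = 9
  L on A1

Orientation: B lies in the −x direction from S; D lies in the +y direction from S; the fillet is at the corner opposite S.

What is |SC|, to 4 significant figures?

47.61

S is at the origin; SB is horizontal with |SB| = 44.7 and B on the −x side, so B = (-44.70, 0.000). SD is vertical with |SD| = 25.4 and D on the +y side, so D = (0.000, 25.40). The virtual corner opposite S is at (-44.70, 25.40). A1 meets BC tangentially, so AC is at right angles to BC and the tangent condition forces AL to be normal to LD, with radius 9.0, so the center A sits 9.0 in from both sides at A = (-35.70, 16.40). That places the tangent points at C = (-44.70, 16.40) on BC and L = (-35.70, 25.40) on LD. Then |SC| = |C − S| = 47.61.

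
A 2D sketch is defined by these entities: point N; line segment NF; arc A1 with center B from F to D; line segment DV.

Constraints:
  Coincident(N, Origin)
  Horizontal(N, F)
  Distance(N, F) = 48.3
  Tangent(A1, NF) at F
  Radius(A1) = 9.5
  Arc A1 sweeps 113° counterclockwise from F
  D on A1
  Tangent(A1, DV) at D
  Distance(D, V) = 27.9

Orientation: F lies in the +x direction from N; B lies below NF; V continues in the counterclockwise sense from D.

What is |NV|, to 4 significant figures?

63.71

On A1, F sits at bearing 90° from B; a 113° counterclockwise sweep puts D at bearing 203°, so D = B + 9.5·(cos 203°, sin 203°) = (39.56, -13.21). The tangent condition forces BD to be normal to DV, so DV runs along (−sin 203°, cos 203°); with |DV| = 27.9, V = (50.46, -38.89). Then |NV| = |V − N| = 63.71.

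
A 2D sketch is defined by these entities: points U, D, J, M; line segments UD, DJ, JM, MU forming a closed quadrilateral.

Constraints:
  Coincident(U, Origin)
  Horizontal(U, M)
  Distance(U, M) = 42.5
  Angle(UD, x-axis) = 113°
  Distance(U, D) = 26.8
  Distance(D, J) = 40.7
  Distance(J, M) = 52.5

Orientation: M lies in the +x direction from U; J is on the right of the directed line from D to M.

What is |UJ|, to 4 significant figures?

17.61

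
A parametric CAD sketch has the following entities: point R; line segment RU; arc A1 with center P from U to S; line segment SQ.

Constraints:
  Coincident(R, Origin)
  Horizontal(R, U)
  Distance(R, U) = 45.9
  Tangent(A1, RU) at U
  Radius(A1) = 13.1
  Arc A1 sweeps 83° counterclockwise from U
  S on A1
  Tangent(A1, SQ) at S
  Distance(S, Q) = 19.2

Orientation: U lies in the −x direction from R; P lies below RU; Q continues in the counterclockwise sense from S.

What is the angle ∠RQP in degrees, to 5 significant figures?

22.175°

R is at the origin; RU is horizontal with |RU| = 45.9 and U on the −x side, so U = (-45.900, 0.0000). A1 meets RU tangentially, so PU is at right angles to RU, so P = U + (0, -13.1) = (-45.900, -13.100). On A1, U sits at bearing 90° from P; an 83° counterclockwise sweep puts S at bearing 173°, so S = P + 13.1·(cos 173°, sin 173°) = (-58.902, -11.504). Tangency of A1 to SQ means the radius PS is perpendicular to SQ, so SQ runs along (−sin 173°, cos 173°); with |SQ| = 19.2, Q = (-61.242, -30.560). Then cos ∠RQP = QR·QP / (|QR||QP|), giving 22.175°.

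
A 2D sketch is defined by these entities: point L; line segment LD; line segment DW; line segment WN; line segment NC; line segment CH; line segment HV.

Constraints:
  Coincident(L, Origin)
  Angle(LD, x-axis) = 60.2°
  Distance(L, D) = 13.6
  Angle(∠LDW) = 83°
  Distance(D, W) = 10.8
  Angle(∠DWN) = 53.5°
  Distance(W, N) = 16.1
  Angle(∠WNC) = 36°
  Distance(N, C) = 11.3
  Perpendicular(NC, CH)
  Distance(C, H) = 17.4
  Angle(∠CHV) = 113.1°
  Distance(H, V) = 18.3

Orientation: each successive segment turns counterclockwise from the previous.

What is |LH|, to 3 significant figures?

20.7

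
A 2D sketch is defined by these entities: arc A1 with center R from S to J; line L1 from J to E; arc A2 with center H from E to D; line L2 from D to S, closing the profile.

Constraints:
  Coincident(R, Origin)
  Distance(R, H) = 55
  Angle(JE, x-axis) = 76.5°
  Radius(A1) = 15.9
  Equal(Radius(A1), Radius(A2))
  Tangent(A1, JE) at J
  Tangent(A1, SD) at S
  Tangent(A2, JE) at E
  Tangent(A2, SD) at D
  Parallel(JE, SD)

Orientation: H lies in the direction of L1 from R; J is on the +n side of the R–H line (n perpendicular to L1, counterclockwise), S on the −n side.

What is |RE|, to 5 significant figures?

57.252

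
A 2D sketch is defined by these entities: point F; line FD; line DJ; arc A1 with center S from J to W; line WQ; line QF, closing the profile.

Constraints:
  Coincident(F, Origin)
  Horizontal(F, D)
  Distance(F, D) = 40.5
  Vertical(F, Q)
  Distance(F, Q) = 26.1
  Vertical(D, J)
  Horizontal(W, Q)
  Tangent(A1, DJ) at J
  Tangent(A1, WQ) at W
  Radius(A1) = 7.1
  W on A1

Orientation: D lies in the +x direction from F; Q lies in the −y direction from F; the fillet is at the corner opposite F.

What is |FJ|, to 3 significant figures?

44.7

F is at the origin; FD is horizontal with |FD| = 40.5 and D on the +x side, so D = (40.5, 0.00). F and Q share the same x with |FQ| = 26.1 and Q on the −y side, so Q = (0.00, -26.1). The virtual corner opposite F is at (40.5, -26.1). Tangency of A1 to DJ means the radius SJ is perpendicular to DJ and A1 meets WQ tangentially, so SW is at right angles to WQ, with radius 7.1, so the center S sits 7.1 in from both sides at S = (33.4, -19.0). That places the tangent points at J = (40.5, -19.0) on DJ and W = (33.4, -26.1) on WQ. Then |FJ| = |J − F| = 44.7.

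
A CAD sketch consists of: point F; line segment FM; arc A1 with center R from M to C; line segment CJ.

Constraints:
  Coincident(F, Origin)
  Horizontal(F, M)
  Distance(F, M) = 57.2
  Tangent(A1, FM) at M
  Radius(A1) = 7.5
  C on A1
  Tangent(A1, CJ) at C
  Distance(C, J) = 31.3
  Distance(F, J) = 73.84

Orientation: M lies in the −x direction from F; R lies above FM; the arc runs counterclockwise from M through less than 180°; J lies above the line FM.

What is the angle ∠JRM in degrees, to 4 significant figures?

170.4°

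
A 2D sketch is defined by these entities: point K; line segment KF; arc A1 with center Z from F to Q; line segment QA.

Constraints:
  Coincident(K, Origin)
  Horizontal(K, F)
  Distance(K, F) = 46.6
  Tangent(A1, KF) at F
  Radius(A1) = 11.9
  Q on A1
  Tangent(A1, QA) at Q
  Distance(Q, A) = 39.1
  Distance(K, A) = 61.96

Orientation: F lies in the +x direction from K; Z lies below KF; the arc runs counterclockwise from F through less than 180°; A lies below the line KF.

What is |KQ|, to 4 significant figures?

36.72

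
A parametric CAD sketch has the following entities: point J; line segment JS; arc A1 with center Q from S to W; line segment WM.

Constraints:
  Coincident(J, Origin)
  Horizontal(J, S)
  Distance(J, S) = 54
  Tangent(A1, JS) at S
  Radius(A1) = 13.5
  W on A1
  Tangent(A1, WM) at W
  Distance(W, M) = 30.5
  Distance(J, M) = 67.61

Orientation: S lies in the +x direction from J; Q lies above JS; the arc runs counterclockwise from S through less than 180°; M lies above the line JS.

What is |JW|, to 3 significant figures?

68.6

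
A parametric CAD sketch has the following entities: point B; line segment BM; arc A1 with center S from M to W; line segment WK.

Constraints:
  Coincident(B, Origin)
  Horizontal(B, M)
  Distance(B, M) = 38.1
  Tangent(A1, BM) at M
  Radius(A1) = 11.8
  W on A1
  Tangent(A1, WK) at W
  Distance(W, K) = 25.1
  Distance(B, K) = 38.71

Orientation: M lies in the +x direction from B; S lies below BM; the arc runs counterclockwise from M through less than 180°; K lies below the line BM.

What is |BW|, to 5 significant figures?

28.098

Checks: |SW| = 11.80 ✓; ∠(SW, WK) = 90.00° ✓; |WK| = 25.10 ✓; |BK| = 38.71 ✓.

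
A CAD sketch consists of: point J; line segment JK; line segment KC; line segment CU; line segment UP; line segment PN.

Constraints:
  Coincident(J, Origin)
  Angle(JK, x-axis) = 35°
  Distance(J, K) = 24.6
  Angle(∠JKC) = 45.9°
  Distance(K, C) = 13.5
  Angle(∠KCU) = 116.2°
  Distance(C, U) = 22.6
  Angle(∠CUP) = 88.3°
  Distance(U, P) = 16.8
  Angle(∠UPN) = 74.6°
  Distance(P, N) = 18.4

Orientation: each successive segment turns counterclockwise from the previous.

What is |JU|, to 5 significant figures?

6.8742

J is at the origin; JK runs at 35.0° with length 24.6, so K = (20.151, 14.110). ∠JKC = 45.9° gives KC at 169.10° from the x-axis; with |KC| = 13.5, C = (6.8947, 16.663). ∠KCU = 116.2° gives CU at -127.10° from the x-axis; with |CU| = 22.6, U = (-6.7378, -1.3626). Then |JU| = |U − J| = 6.8742.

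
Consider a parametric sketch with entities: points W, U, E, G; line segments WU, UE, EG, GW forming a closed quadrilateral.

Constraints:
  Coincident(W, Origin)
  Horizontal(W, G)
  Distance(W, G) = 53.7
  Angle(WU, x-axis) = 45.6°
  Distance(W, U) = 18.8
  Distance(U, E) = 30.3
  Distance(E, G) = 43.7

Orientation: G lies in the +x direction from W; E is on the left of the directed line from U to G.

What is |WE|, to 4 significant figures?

49.01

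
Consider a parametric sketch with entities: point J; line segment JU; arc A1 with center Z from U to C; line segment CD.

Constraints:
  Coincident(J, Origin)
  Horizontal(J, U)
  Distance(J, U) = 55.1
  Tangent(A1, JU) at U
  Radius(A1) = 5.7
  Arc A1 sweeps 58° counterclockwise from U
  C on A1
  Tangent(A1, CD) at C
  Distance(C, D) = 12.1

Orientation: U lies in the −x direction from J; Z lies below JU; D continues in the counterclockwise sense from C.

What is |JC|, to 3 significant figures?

60.0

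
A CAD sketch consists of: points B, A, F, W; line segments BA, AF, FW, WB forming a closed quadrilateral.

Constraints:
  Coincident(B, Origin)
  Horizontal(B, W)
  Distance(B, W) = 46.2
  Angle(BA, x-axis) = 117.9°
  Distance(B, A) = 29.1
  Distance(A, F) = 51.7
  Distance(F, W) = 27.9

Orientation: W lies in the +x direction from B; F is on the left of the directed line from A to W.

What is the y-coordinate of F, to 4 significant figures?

26.69

B is at the origin; B and W share the same y with |BW| = 46.2 and W in +x, so W = (46.2, 0). BA runs at 117.9° with |BA| = 29.1, so A = (-13.62, 25.72). F is determined by |AF| = 51.7 and |FW| = 27.9 together: it lies at the intersection of circle(A, 51.7) and circle(W, 27.9). With |AW| = 65.11, the foot of the radical line on AW is 47.10 from A and the perpendicular offset is √(51.7² − 47.10²) = 21.31. Taking the left-of-AW solution: F = (38.07, 26.69).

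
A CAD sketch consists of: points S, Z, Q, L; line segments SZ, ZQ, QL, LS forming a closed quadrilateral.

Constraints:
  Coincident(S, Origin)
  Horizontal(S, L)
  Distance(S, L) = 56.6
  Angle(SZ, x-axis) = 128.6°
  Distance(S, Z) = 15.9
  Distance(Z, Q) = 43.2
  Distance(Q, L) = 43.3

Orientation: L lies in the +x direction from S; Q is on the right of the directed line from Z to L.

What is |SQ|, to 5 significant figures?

27.319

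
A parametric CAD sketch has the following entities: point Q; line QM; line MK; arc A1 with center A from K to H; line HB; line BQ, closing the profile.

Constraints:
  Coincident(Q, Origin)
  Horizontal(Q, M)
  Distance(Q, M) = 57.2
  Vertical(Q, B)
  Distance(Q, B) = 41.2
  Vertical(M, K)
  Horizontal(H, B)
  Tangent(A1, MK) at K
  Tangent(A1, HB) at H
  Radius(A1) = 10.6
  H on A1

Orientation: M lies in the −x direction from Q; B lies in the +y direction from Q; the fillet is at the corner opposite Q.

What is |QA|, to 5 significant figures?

55.749

QB is vertical with |QB| = 41.2 and B on the +y side, so B = (0.0000, 41.200). The virtual corner opposite Q is at (-57.200, 41.200). The tangent condition forces AK to be normal to MK and the tangent condition forces AH to be normal to HB, with radius 10.6, so the center A sits 10.6 in from both sides at A = (-46.600, 30.600). Then |QA| = |A − Q| = 55.749.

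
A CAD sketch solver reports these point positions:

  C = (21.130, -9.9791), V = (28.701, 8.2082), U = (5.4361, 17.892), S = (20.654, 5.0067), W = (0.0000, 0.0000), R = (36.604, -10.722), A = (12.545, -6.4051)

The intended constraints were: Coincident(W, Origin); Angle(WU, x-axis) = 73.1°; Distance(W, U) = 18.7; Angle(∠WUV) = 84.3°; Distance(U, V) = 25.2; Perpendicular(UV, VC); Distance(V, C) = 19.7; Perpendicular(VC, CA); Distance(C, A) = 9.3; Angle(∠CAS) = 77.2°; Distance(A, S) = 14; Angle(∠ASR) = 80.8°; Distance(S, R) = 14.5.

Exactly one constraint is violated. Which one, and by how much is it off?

Distance(S, R) = 14.5 — off by 7.90.

W = (0.00, 0.00) ✓; WU at 73.10° ✓; |WU| = 18.70 ✓; ∠WUV = 84.30° ✓; |UV| = 25.20 ✓; ∠(UV, VC) = 90.00° ✓; |VC| = 19.70 ✓; ∠(VC, CA) = 90.00° ✓; |CA| = 9.299 ✓; ∠CAS = 77.21° ✓; |AS| = 14.00 ✓; ∠ASR = 80.80° ✓; |SR| = 22.40 ✗.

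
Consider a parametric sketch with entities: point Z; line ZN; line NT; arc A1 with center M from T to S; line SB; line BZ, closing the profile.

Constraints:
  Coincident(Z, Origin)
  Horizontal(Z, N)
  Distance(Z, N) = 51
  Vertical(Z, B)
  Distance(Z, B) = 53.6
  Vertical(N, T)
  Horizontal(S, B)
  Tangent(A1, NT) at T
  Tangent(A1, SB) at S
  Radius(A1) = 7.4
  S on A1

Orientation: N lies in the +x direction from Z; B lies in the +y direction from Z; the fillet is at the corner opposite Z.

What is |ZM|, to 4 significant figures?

63.52

ZB is vertical with |ZB| = 53.6 and B on the +y side, so B = (0.000, 53.60). The virtual corner opposite Z is at (51.00, 53.60). The tangent condition forces MT to be normal to NT and tangency of A1 to SB means the radius MS is perpendicular to SB, with radius 7.4, so the center M sits 7.4 in from both sides at M = (43.60, 46.20). Then |ZM| = |M − Z| = 63.52.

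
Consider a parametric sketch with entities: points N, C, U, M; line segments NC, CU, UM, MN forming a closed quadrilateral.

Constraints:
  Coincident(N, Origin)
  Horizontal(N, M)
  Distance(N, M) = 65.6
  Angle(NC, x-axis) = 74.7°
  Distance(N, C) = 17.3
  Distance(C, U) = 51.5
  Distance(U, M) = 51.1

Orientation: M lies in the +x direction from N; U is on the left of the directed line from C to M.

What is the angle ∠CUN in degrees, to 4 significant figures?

9.368°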